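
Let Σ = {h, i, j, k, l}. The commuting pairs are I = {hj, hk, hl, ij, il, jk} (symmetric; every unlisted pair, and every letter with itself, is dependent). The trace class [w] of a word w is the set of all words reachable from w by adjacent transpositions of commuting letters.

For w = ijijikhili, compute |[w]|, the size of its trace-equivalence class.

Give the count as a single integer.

185

piece 0:i — minimal
piece 1:j — minimal
piece 2:i rests on {0:i}
piece 3:j rests on {1:j}
piece 4:i rests on {2:i}
piece 5:k rests on {4:i}
piece 6:h rests on {4:i}
piece 7:i rests on {5:k, 6:h}
piece 8:l rests on {3:j, 5:k}
piece 9:i rests on {7:i}
minimal pieces: {0:i, 1:j}
ways to finish when only these pieces remain (= sum over removing one remaining piece with nothing left below it):
  1 left: {8}→1  {9}→1
  2 left: {3,8}→1  {7,9}→1  {8,9}→2
  3 left: {1,3,8}→1  {3,8,9}→3  {6,7,9}→1  {7,8,9}→3
  4 left: {1,3,8,9}→4  {3,7,8,9}→6  {5,7,8,9}→3  {6,7,8,9}→4
  5 left: {1,3,7,8,9}→10  {3,5,7,8,9}→9  {3,6,7,8,9}→10  {5,6,7,8,9}→7
  6 left: {1,3,5,7,8,9}→19  {1,3,6,7,8,9}→20  {3,5,6,7,8,9}→26  {4,5,6,7,8,9}→7
  7 left: {1,3,5,6,7,8,9}→65  {2,4,5,6,7,8,9}→7  {3,4,5,6,7,8,9}→33
  8 left: {0,2,4,5,6,7,8,9}→7  {1,3,4,5,6,7,8,9}→98  {2,3,4,5,6,7,8,9}→40
  placing 0:i first → 138 extensions
  placing 1:j first → 47 extensions
total linear extensions = 185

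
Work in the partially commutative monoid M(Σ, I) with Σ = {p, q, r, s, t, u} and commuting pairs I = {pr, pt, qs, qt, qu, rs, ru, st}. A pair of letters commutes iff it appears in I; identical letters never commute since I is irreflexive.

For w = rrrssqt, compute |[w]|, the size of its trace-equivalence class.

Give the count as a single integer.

42

#0=r has no predecessor
#1=r depends on [0:r]
#2=r depends on [1:r]
#3=s has no predecessor
#4=s depends on [3:s]
#5=q depends on [2:r]
#6=t depends on [2:r]
sources: [0:r, 3:s]
N(rest) = Σ N(rest − s) over sources s of rest; N(one piece) = 1:
  size 1 → [4]=1  [5]=1  [6]=1
  size 2 → [3,4]=1  [4,5]=2  [4,6]=2  [5,6]=2
  size 3 → [2,5,6]=2  [3,4,5]=3  [3,4,6]=3  [4,5,6]=6
  size 4 → [1,2,5,6]=2  [2,4,5,6]=8  [3,4,5,6]=12
  size 5 → [0,1,2,5,6]=2  [1,2,4,5,6]=10  [2,3,4,5,6]=20
  first=0(r) contributes 30
  first=3(s) contributes 12
|[w]| = 42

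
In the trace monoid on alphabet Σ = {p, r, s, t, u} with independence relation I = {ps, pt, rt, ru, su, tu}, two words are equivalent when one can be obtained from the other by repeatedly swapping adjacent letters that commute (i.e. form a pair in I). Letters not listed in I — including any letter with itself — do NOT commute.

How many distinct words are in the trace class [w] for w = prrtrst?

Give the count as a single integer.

piece 0:p — minimal
piece 1:r rests on {0:p}
piece 2:r rests on {1:r}
piece 3:t — minimal
piece 4:r rests on {2:r}
piece 5:s rests on {3:t, 4:r}
piece 6:t rests on {5:s}
minimal pieces: {0:p, 3:t}
ways to finish when only these pieces remain (= sum over removing one remaining piece with nothing left below it):
  1 left: {6}→1
  2 left: {5,6}→1
  3 left: {3,5,6}→1  {4,5,6}→1
  4 left: {2,4,5,6}→1  {3,4,5,6}→2
  5 left: {1,2,4,5,6}→1  {2,3,4,5,6}→3
  placing 0:p first → 4 extensions
  placing 3:t first → 1 extensions
total linear extensions = 5

5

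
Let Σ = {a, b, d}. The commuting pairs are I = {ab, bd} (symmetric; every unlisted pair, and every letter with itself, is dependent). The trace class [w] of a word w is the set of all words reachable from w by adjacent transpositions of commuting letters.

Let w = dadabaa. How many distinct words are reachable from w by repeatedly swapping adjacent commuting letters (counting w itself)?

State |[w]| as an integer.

7

drop 0:d onto floor
drop 1:a onto {0:d}
drop 2:d onto {1:a}
drop 3:a onto {2:d}
drop 4:b onto floor
drop 5:a onto {3:a}
drop 6:a onto {5:a}
ground layer = {0:d, 4:b}
drop-orders for the pieces not yet dropped (sum over which currently-grounded one goes next):
  1 to go: {4} 1  {6} 1
  2 to go: {4,6} 2  {5,6} 1
  3 to go: {3,5,6} 1  {4,5,6} 3
  4 to go: {2,3,5,6} 1  {3,4,5,6} 4
  5 to go: {1,2,3,5,6} 1  {2,3,4,5,6} 5
  if 0:d drops first: 6 orders
  if 4:b drops first: 1 orders
heap linearizations: 7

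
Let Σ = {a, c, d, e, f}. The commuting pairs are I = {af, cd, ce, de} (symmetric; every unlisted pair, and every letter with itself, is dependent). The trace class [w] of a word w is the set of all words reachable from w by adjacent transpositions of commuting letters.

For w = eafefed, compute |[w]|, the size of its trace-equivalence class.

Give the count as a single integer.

#0=e has no predecessor
#1=a depends on [0:e]
#2=f depends on [0:e]
#3=e depends on [1:a, 2:f]
#4=f depends on [3:e]
#5=e depends on [4:f]
#6=d depends on [4:f]
sources: [0:e]
N(rest) = Σ N(rest − s) over sources s of rest; N(one piece) = 1:
  size 1 → [5]=1  [6]=1
  size 2 → [5,6]=2
  size 3 → [4,5,6]=2
  size 4 → [3,4,5,6]=2
  size 5 → [1,3,4,5,6]=2  [2,3,4,5,6]=2
  first=0(e) contributes 4

4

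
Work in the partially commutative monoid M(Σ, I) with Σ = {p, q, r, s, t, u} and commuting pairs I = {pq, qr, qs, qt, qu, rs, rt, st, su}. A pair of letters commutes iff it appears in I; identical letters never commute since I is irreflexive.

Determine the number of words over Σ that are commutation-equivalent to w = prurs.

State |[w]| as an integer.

0(p) covers ∅
1(r) covers 0:p
2(u) covers 1:r
3(r) covers 2:u
4(s) covers 0:p
floor of heap: 0:p
completions by unplaced set U, small U first (add the entries for U minus each lowest piece of U):
  |U|=1: {3}:1  {4}:1
  |U|=2: {2,3}:1  {3,4}:2
  |U|=3: {1,2,3}:1  {2,3,4}:3
  start at 0(p): 4

4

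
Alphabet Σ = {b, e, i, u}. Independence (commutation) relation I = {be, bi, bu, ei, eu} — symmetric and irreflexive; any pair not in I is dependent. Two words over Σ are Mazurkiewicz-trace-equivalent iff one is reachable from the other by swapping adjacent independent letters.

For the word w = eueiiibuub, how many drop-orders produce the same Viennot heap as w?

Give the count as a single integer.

1260

piece 0:e — minimal
piece 1:u — minimal
piece 2:e rests on {0:e}
piece 3:i rests on {1:u}
piece 4:i rests on {3:i}
piece 5:i rests on {4:i}
piece 6:b — minimal
piece 7:u rests on {5:i}
piece 8:u rests on {7:u}
piece 9:b rests on {6:b}
minimal pieces: {0:e, 1:u, 6:b}
ways to finish when only these pieces remain (= sum over removing one remaining piece with nothing left below it):
  1 left: {2}→1  {8}→1  {9}→1
  2 left: {0,2}→1  {2,8}→2  {2,9}→2  {6,9}→1  {7,8}→1  {8,9}→2
  3 left: {0,2,8}→3  {0,2,9}→3  {2,6,9}→3  {2,7,8}→3  {2,8,9}→6  {5,7,8}→1  {6,8,9}→3  {7,8,9}→3
  4 left: {0,2,6,9}→6  {0,2,7,8}→6  {0,2,8,9}→12  {2,5,7,8}→4  {2,6,8,9}→12  {2,7,8,9}→12  {4,5,7,8}→1  {5,7,8,9}→4  {6,7,8,9}→6
  5 left: {0,2,5,7,8}→10  {0,2,6,8,9}→30  {0,2,7,8,9}→30  {2,4,5,7,8}→5  {2,5,7,8,9}→20  {2,6,7,8,9}→30  {3,4,5,7,8}→1  {4,5,7,8,9}→5  {5,6,7,8,9}→10
  6 left: {0,2,4,5,7,8}→15  {0,2,5,7,8,9}→60  {0,2,6,7,8,9}→90  {1,3,4,5,7,8}→1  {2,3,4,5,7,8}→6  {2,4,5,7,8,9}→30  {2,5,6,7,8,9}→60  {3,4,5,7,8,9}→6  {4,5,6,7,8,9}→15
  7 left: {0,2,3,4,5,7,8}→21  {0,2,4,5,7,8,9}→105  {0,2,5,6,7,8,9}→210  {1,2,3,4,5,7,8}→7  {1,3,4,5,7,8,9}→7  {2,3,4,5,7,8,9}→42  {2,4,5,6,7,8,9}→105  {3,4,5,6,7,8,9}→21
  8 left: {0,1,2,3,4,5,7,8}→28  {0,2,3,4,5,7,8,9}→168  {0,2,4,5,6,7,8,9}→420  {1,2,3,4,5,7,8,9}→56  {1,3,4,5,6,7,8,9}→28  {2,3,4,5,6,7,8,9}→168
  placing 0:e first → 252 extensions
  placing 1:u first → 756 extensions
  placing 6:b first → 252 extensions
total linear extensions = 1260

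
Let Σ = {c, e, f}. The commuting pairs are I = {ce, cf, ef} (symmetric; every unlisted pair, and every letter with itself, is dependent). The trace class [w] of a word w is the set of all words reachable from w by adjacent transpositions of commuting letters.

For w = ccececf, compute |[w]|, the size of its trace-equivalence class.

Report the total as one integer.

105

0(c) covers ∅
1(c) covers 0:c
2(e) covers ∅
3(c) covers 1:c
4(e) covers 2:e
5(c) covers 3:c
6(f) covers ∅
floor of heap: 0:c, 2:e, 6:f
completions by unplaced set U, small U first (add the entries for U minus each lowest piece of U):
  |U|=1: {4}:1  {5}:1  {6}:1
  |U|=2: {2,4}:1  {3,5}:1  {4,5}:2  {4,6}:2  {5,6}:2
  |U|=3: {1,3,5}:1  {2,4,5}:3  {2,4,6}:3  {3,4,5}:3  {3,5,6}:3  {4,5,6}:6
  |U|=4: {0,1,3,5}:1  {1,3,4,5}:4  {1,3,5,6}:4  {2,3,4,5}:6  {2,4,5,6}:12  {3,4,5,6}:12
  |U|=5: {0,1,3,4,5}:5  {0,1,3,5,6}:5  {1,2,3,4,5}:10  {1,3,4,5,6}:20  {2,3,4,5,6}:30
  start at 0(c): 60
  start at 2(e): 30
  start at 6(f): 15
sum over floor = 105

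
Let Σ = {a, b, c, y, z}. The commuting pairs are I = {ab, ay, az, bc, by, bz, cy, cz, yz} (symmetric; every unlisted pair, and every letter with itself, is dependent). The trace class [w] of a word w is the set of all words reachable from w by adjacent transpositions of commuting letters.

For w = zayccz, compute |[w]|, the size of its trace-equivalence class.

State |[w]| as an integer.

60

piece 0:z — minimal
piece 1:a — minimal
piece 2:y — minimal
piece 3:c rests on {1:a}
piece 4:c rests on {3:c}
piece 5:z rests on {0:z}
minimal pieces: {0:z, 1:a, 2:y}
ways to finish when only these pieces remain (= sum over removing one remaining piece with nothing left below it):
  1 left: {2}→1  {4}→1  {5}→1
  2 left: {0,5}→1  {2,4}→2  {2,5}→2  {3,4}→1  {4,5}→2
  3 left: {0,2,5}→3  {0,4,5}→3  {1,3,4}→1  {2,3,4}→3  {2,4,5}→6  {3,4,5}→3
  4 left: {0,2,4,5}→12  {0,3,4,5}→6  {1,2,3,4}→4  {1,3,4,5}→4  {2,3,4,5}→12
  placing 0:z first → 20 extensions
  placing 1:a first → 30 extensions
  placing 2:y first → 10 extensions
total linear extensions = 60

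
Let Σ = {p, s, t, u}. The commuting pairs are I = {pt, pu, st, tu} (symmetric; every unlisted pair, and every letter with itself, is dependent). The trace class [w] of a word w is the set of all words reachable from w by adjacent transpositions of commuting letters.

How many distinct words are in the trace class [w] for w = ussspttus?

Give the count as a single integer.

72

#0=u has no predecessor
#1=s depends on [0:u]
#2=s depends on [1:s]
#3=s depends on [2:s]
#4=p depends on [3:s]
#5=t has no predecessor
#6=t depends on [5:t]
#7=u depends on [3:s]
#8=s depends on [4:p, 7:u]
sources: [0:u, 5:t]
N(rest) = Σ N(rest − s) over sources s of rest; N(one piece) = 1:
  size 1 → [6]=1  [8]=1
  size 2 → [4,8]=1  [5,6]=1  [6,8]=2  [7,8]=1
  size 3 → [4,6,8]=3  [4,7,8]=2  [5,6,8]=3  [6,7,8]=3
  size 4 → [3,4,7,8]=2  [4,5,6,8]=6  [4,6,7,8]=8  [5,6,7,8]=6
  size 5 → [2,3,4,7,8]=2  [3,4,6,7,8]=10  [4,5,6,7,8]=20
  size 6 → [1,2,3,4,7,8]=2  [2,3,4,6,7,8]=12  [3,4,5,6,7,8]=30
  size 7 → [0,1,2,3,4,7,8]=2  [1,2,3,4,6,7,8]=14  [2,3,4,5,6,7,8]=42
  first=0(u) contributes 56
  first=5(t) contributes 16
|[w]| = 72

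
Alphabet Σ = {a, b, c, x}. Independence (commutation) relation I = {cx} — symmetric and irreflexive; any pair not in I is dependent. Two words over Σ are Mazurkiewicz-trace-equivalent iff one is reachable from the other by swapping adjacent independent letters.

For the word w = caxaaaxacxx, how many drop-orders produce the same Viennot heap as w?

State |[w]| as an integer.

drop 0:c onto floor
drop 1:a onto {0:c}
drop 2:x onto {1:a}
drop 3:a onto {2:x}
drop 4:a onto {3:a}
drop 5:a onto {4:a}
drop 6:x onto {5:a}
drop 7:a onto {6:x}
drop 8:c onto {7:a}
drop 9:x onto {7:a}
drop 10:x onto {9:x}
ground layer = {0:c}
drop-orders for the pieces not yet dropped (sum over which currently-grounded one goes next):
  1 to go: {8} 1  {10} 1
  2 to go: {8,10} 2  {9,10} 1
  3 to go: {8,9,10} 3
  4 to go: {7,8,9,10} 3
  5 to go: {6,7,8,9,10} 3
  6 to go: {5,6,7,8,9,10} 3
  7 to go: {4,5,6,7,8,9,10} 3
  8 to go: {3,4,5,6,7,8,9,10} 3
  9 to go: {2,3,4,5,6,7,8,9,10} 3
  if 0:c drops first: 3 orders

3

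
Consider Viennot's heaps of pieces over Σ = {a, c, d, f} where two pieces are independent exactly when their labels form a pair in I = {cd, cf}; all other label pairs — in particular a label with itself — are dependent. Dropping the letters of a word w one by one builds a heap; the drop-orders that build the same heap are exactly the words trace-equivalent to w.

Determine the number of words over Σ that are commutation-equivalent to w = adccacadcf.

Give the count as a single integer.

9

0(a) covers ∅
1(d) covers 0:a
2(c) covers 0:a
3(c) covers 2:c
4(a) covers 1:d, 3:c
5(c) covers 4:a
6(a) covers 5:c
7(d) covers 6:a
8(c) covers 6:a
9(f) covers 7:d
floor of heap: 0:a
completions by unplaced set U, small U first (add the entries for U minus each lowest piece of U):
  |U|=1: {8}:1  {9}:1
  |U|=2: {7,9}:1  {8,9}:2
  |U|=3: {7,8,9}:3
  |U|=4: {6,7,8,9}:3
  |U|=5: {5,6,7,8,9}:3
  |U|=6: {4,5,6,7,8,9}:3
  |U|=7: {1,4,5,6,7,8,9}:3  {3,4,5,6,7,8,9}:3
  |U|=8: {1,3,4,5,6,7,8,9}:6  {2,3,4,5,6,7,8,9}:3
  start at 0(a): 9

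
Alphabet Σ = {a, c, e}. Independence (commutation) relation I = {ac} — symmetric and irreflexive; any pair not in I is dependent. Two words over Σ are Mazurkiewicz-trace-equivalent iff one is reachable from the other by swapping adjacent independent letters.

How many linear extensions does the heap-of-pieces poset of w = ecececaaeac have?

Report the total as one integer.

6

#0=e has no predecessor
#1=c depends on [0:e]
#2=e depends on [1:c]
#3=c depends on [2:e]
#4=e depends on [3:c]
#5=c depends on [4:e]
#6=a depends on [4:e]
#7=a depends on [6:a]
#8=e depends on [5:c, 7:a]
#9=a depends on [8:e]
#10=c depends on [8:e]
sources: [0:e]
N(rest) = Σ N(rest − s) over sources s of rest; N(one piece) = 1:
  size 1 → [9]=1  [10]=1
  size 2 → [9,10]=2
  size 3 → [8,9,10]=2
  size 4 → [5,8,9,10]=2  [7,8,9,10]=2
  size 5 → [5,7,8,9,10]=4  [6,7,8,9,10]=2
  size 6 → [5,6,7,8,9,10]=6
  size 7 → [4,5,6,7,8,9,10]=6
  size 8 → [3,4,5,6,7,8,9,10]=6
  size 9 → [2,3,4,5,6,7,8,9,10]=6
  first=0(e) contributes 6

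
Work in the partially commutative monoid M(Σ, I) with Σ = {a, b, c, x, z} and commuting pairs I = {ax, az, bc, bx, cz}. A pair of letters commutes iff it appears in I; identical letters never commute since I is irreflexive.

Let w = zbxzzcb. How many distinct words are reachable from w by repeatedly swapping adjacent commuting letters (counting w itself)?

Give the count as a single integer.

9

0(z) covers ∅
1(b) covers 0:z
2(x) covers 0:z
3(z) covers 1:b, 2:x
4(z) covers 3:z
5(c) covers 2:x
6(b) covers 4:z
floor of heap: 0:z
completions by unplaced set U, small U first (add the entries for U minus each lowest piece of U):
  |U|=1: {5}:1  {6}:1
  |U|=2: {4,6}:1  {5,6}:2
  |U|=3: {3,4,6}:1  {4,5,6}:3
  |U|=4: {1,3,4,6}:1  {3,4,5,6}:4
  |U|=5: {1,3,4,5,6}:5  {2,3,4,5,6}:4
  start at 0(z): 9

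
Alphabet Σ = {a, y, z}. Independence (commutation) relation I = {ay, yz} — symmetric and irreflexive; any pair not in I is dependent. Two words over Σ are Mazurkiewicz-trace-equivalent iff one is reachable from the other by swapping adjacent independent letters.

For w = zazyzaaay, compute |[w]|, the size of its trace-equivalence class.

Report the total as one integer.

36

drop 0:z onto floor
drop 1:a onto {0:z}
drop 2:z onto {1:a}
drop 3:y onto floor
drop 4:z onto {2:z}
drop 5:a onto {4:z}
drop 6:a onto {5:a}
drop 7:a onto {6:a}
drop 8:y onto {3:y}
ground layer = {0:z, 3:y}
drop-orders for the pieces not yet dropped (sum over which currently-grounded one goes next):
  1 to go: {7} 1  {8} 1
  2 to go: {3,8} 1  {6,7} 1  {7,8} 2
  3 to go: {3,7,8} 3  {5,6,7} 1  {6,7,8} 3
  4 to go: {3,6,7,8} 6  {4,5,6,7} 1  {5,6,7,8} 4
  5 to go: {2,4,5,6,7} 1  {3,5,6,7,8} 10  {4,5,6,7,8} 5
  6 to go: {1,2,4,5,6,7} 1  {2,4,5,6,7,8} 6  {3,4,5,6,7,8} 15
  7 to go: {0,1,2,4,5,6,7} 1  {1,2,4,5,6,7,8} 7  {2,3,4,5,6,7,8} 21
  if 0:z drops first: 28 orders
  if 3:y drops first: 8 orders
heap linearizations: 36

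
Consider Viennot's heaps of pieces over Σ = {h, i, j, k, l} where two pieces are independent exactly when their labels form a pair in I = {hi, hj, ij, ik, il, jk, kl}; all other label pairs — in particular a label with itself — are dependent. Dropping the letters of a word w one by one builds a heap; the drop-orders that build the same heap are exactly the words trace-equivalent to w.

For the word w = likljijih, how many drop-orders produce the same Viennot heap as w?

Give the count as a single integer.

1008

piece 0:l — minimal
piece 1:i — minimal
piece 2:k — minimal
piece 3:l rests on {0:l}
piece 4:j rests on {3:l}
piece 5:i rests on {1:i}
piece 6:j rests on {4:j}
piece 7:i rests on {5:i}
piece 8:h rests on {2:k, 3:l}
minimal pieces: {0:l, 1:i, 2:k}
ways to finish when only these pieces remain (= sum over removing one remaining piece with nothing left below it):
  1 left: {6}→1  {7}→1  {8}→1
  2 left: {2,8}→1  {4,6}→1  {5,7}→1  {6,7}→2  {6,8}→2  {7,8}→2
  3 left: {1,5,7}→1  {2,6,8}→3  {2,7,8}→3  {4,6,7}→3  {4,6,8}→3  {5,6,7}→3  {5,7,8}→3  {6,7,8}→6
  4 left: {1,5,6,7}→4  {1,5,7,8}→4  {2,4,6,8}→6  {2,5,7,8}→6  {2,6,7,8}→12  {3,4,6,8}→3  {4,5,6,7}→6  {4,6,7,8}→12  {5,6,7,8}→12
  5 left: {0,3,4,6,8}→3  {1,2,5,7,8}→10  {1,4,5,6,7}→10  {1,5,6,7,8}→20  {2,3,4,6,8}→9  {2,4,6,7,8}→30  {2,5,6,7,8}→30  {3,4,6,7,8}→15  {4,5,6,7,8}→30
  6 left: {0,2,3,4,6,8}→12  {0,3,4,6,7,8}→18  {1,2,5,6,7,8}→60  {1,4,5,6,7,8}→60  {2,3,4,6,7,8}→54  {2,4,5,6,7,8}→90  {3,4,5,6,7,8}→45
  7 left: {0,2,3,4,6,7,8}→84  {0,3,4,5,6,7,8}→63  {1,2,4,5,6,7,8}→210  {1,3,4,5,6,7,8}→105  {2,3,4,5,6,7,8}→189
  placing 0:l first → 504 extensions
  placing 1:i first → 336 extensions
  placing 2:k first → 168 extensions
total linear extensions = 1008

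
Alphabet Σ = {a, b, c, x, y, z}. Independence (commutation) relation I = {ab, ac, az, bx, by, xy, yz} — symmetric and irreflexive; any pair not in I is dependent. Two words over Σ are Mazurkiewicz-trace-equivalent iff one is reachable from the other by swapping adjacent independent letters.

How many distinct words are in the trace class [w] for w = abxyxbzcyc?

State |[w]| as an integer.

55

0(a) covers ∅
1(b) covers ∅
2(x) covers 0:a
3(y) covers 0:a
4(x) covers 2:x
5(b) covers 1:b
6(z) covers 4:x, 5:b
7(c) covers 3:y, 6:z
8(y) covers 7:c
9(c) covers 8:y
floor of heap: 0:a, 1:b
completions by unplaced set U, small U first (add the entries for U minus each lowest piece of U):
  |U|=1: {9}:1
  |U|=2: {8,9}:1
  |U|=3: {7,8,9}:1
  |U|=4: {3,7,8,9}:1  {6,7,8,9}:1
  |U|=5: {3,6,7,8,9}:2  {4,6,7,8,9}:1  {5,6,7,8,9}:1
  |U|=6: {1,5,6,7,8,9}:1  {2,4,6,7,8,9}:1  {3,4,6,7,8,9}:3  {3,5,6,7,8,9}:3  {4,5,6,7,8,9}:2
  |U|=7: {1,3,5,6,7,8,9}:4  {1,4,5,6,7,8,9}:3  {2,3,4,6,7,8,9}:4  {2,4,5,6,7,8,9}:3  {3,4,5,6,7,8,9}:8
  |U|=8: {0,2,3,4,6,7,8,9}:4  {1,2,4,5,6,7,8,9}:6  {1,3,4,5,6,7,8,9}:15  {2,3,4,5,6,7,8,9}:15
  start at 0(a): 36
  start at 1(b): 19
sum over floor = 55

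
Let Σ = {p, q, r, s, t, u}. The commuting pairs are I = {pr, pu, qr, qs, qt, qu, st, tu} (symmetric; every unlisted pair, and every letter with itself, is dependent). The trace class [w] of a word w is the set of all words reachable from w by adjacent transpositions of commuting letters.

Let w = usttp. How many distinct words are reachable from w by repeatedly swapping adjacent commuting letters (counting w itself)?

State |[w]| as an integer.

6

drop 0:u onto floor
drop 1:s onto {0:u}
drop 2:t onto floor
drop 3:t onto {2:t}
drop 4:p onto {1:s, 3:t}
ground layer = {0:u, 2:t}
drop-orders for the pieces not yet dropped (sum over which currently-grounded one goes next):
  1 to go: {4} 1
  2 to go: {1,4} 1  {3,4} 1
  3 to go: {0,1,4} 1  {1,3,4} 2  {2,3,4} 1
  if 0:u drops first: 3 orders
  if 2:t drops first: 3 orders
heap linearizations: 6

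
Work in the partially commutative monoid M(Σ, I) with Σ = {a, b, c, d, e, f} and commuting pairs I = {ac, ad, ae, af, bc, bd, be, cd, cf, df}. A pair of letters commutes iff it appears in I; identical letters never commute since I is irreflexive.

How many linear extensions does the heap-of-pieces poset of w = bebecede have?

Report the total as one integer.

piece 0:b — minimal
piece 1:e — minimal
piece 2:b rests on {0:b}
piece 3:e rests on {1:e}
piece 4:c rests on {3:e}
piece 5:e rests on {4:c}
piece 6:d rests on {5:e}
piece 7:e rests on {6:d}
minimal pieces: {0:b, 1:e}
ways to finish when only these pieces remain (= sum over removing one remaining piece with nothing left below it):
  1 left: {2}→1  {7}→1
  2 left: {0,2}→1  {2,7}→2  {6,7}→1
  3 left: {0,2,7}→3  {2,6,7}→3  {5,6,7}→1
  4 left: {0,2,6,7}→6  {2,5,6,7}→4  {4,5,6,7}→1
  5 left: {0,2,5,6,7}→10  {2,4,5,6,7}→5  {3,4,5,6,7}→1
  6 left: {0,2,4,5,6,7}→15  {1,3,4,5,6,7}→1  {2,3,4,5,6,7}→6
  placing 0:b first → 7 extensions
  placing 1:e first → 21 extensions
total linear extensions = 28

28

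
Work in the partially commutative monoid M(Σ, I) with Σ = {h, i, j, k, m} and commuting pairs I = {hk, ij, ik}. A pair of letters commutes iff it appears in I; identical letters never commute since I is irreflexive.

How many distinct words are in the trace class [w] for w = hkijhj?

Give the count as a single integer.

5

drop 0:h onto floor
drop 1:k onto floor
drop 2:i onto {0:h}
drop 3:j onto {0:h, 1:k}
drop 4:h onto {2:i, 3:j}
drop 5:j onto {4:h}
ground layer = {0:h, 1:k}
drop-orders for the pieces not yet dropped (sum over which currently-grounded one goes next):
  1 to go: {5} 1
  2 to go: {4,5} 1
  3 to go: {2,4,5} 1  {3,4,5} 1
  4 to go: {1,3,4,5} 1  {2,3,4,5} 2
  if 0:h drops first: 3 orders
  if 1:k drops first: 2 orders
heap linearizations: 5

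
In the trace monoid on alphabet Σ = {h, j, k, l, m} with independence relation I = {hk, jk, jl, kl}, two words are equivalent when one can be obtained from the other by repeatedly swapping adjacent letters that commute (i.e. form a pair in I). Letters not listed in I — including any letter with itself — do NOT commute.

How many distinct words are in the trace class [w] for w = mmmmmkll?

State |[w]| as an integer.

0(m) covers ∅
1(m) covers 0:m
2(m) covers 1:m
3(m) covers 2:m
4(m) covers 3:m
5(k) covers 4:m
6(l) covers 4:m
7(l) covers 6:l
floor of heap: 0:m
completions by unplaced set U, small U first (add the entries for U minus each lowest piece of U):
  |U|=1: {5}:1  {7}:1
  |U|=2: {5,7}:2  {6,7}:1
  |U|=3: {5,6,7}:3
  |U|=4: {4,5,6,7}:3
  |U|=5: {3,4,5,6,7}:3
  |U|=6: {2,3,4,5,6,7}:3
  start at 0(m): 3

3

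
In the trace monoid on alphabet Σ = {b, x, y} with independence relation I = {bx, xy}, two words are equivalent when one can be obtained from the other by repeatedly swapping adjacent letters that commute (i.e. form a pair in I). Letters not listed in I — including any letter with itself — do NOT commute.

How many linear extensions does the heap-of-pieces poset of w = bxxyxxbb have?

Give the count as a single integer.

#0=b has no predecessor
#1=x has no predecessor
#2=x depends on [1:x]
#3=y depends on [0:b]
#4=x depends on [2:x]
#5=x depends on [4:x]
#6=b depends on [3:y]
#7=b depends on [6:b]
sources: [0:b, 1:x]
N(rest) = Σ N(rest − s) over sources s of rest; N(one piece) = 1:
  size 1 → [5]=1  [7]=1
  size 2 → [4,5]=1  [5,7]=2  [6,7]=1
  size 3 → [2,4,5]=1  [3,6,7]=1  [4,5,7]=3  [5,6,7]=3
  size 4 → [0,3,6,7]=1  [1,2,4,5]=1  [2,4,5,7]=4  [3,5,6,7]=4  [4,5,6,7]=6
  size 5 → [0,3,5,6,7]=5  [1,2,4,5,7]=5  [2,4,5,6,7]=10  [3,4,5,6,7]=10
  size 6 → [0,3,4,5,6,7]=15  [1,2,4,5,6,7]=15  [2,3,4,5,6,7]=20
  first=0(b) contributes 35
  first=1(x) contributes 35
|[w]| = 70

70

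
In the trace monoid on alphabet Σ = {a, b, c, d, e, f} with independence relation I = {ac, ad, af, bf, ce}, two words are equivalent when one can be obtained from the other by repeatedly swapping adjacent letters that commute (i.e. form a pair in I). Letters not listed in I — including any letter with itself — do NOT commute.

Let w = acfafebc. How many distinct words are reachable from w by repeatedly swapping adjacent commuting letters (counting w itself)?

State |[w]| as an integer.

drop 0:a onto floor
drop 1:c onto floor
drop 2:f onto {1:c}
drop 3:a onto {0:a}
drop 4:f onto {2:f}
drop 5:e onto {3:a, 4:f}
drop 6:b onto {5:e}
drop 7:c onto {6:b}
ground layer = {0:a, 1:c}
drop-orders for the pieces not yet dropped (sum over which currently-grounded one goes next):
  1 to go: {7} 1
  2 to go: {6,7} 1
  3 to go: {5,6,7} 1
  4 to go: {3,5,6,7} 1  {4,5,6,7} 1
  5 to go: {0,3,5,6,7} 1  {2,4,5,6,7} 1  {3,4,5,6,7} 2
  6 to go: {0,3,4,5,6,7} 3  {1,2,4,5,6,7} 1  {2,3,4,5,6,7} 3
  if 0:a drops first: 4 orders
  if 1:c drops first: 6 orders
heap linearizations: 10

10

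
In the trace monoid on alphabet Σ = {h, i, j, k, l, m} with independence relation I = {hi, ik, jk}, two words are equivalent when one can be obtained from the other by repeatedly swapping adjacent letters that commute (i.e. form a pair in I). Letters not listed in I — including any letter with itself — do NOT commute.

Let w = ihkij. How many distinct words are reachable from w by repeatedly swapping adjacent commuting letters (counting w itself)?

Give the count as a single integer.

9

0(i) covers ∅
1(h) covers ∅
2(k) covers 1:h
3(i) covers 0:i
4(j) covers 1:h, 3:i
floor of heap: 0:i, 1:h
completions by unplaced set U, small U first (add the entries for U minus each lowest piece of U):
  |U|=1: {2}:1  {4}:1
  |U|=2: {2,4}:2  {3,4}:1
  |U|=3: {0,3,4}:1  {1,2,4}:2  {2,3,4}:3
  start at 0(i): 5
  start at 1(h): 4
sum over floor = 9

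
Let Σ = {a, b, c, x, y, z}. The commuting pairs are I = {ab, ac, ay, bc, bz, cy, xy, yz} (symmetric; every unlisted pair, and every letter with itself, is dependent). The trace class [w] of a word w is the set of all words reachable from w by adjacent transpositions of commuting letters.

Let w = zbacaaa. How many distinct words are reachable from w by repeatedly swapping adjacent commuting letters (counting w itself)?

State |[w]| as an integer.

#0=z has no predecessor
#1=b has no predecessor
#2=a depends on [0:z]
#3=c depends on [0:z]
#4=a depends on [2:a]
#5=a depends on [4:a]
#6=a depends on [5:a]
sources: [0:z, 1:b]
N(rest) = Σ N(rest − s) over sources s of rest; N(one piece) = 1:
  size 1 → [1]=1  [3]=1  [6]=1
  size 2 → [1,3]=2  [1,6]=2  [3,6]=2  [5,6]=1
  size 3 → [1,3,6]=6  [1,5,6]=3  [3,5,6]=3  [4,5,6]=1
  size 4 → [1,3,5,6]=12  [1,4,5,6]=4  [2,4,5,6]=1  [3,4,5,6]=4
  size 5 → [1,2,4,5,6]=5  [1,3,4,5,6]=20  [2,3,4,5,6]=5
  first=0(z) contributes 30
  first=1(b) contributes 5
|[w]| = 35

35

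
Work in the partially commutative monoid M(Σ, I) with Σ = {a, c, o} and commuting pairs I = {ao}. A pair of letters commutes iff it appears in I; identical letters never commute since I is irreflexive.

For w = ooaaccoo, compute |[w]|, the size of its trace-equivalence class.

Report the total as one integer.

6

drop 0:o onto floor
drop 1:o onto {0:o}
drop 2:a onto floor
drop 3:a onto {2:a}
drop 4:c onto {1:o, 3:a}
drop 5:c onto {4:c}
drop 6:o onto {5:c}
drop 7:o onto {6:o}
ground layer = {0:o, 2:a}
drop-orders for the pieces not yet dropped (sum over which currently-grounded one goes next):
  1 to go: {7} 1
  2 to go: {6,7} 1
  3 to go: {5,6,7} 1
  4 to go: {4,5,6,7} 1
  5 to go: {1,4,5,6,7} 1  {3,4,5,6,7} 1
  6 to go: {0,1,4,5,6,7} 1  {1,3,4,5,6,7} 2  {2,3,4,5,6,7} 1
  if 0:o drops first: 3 orders
  if 2:a drops first: 3 orders
heap linearizations: 6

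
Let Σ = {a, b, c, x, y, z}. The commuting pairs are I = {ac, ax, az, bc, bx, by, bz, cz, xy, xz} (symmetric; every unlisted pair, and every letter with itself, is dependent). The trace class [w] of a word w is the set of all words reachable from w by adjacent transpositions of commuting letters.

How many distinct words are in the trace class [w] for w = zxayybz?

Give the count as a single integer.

0(z) covers ∅
1(x) covers ∅
2(a) covers ∅
3(y) covers 0:z, 2:a
4(y) covers 3:y
5(b) covers 2:a
6(z) covers 4:y
floor of heap: 0:z, 1:x, 2:a
completions by unplaced set U, small U first (add the entries for U minus each lowest piece of U):
  |U|=1: {1}:1  {5}:1  {6}:1
  |U|=2: {1,5}:2  {1,6}:2  {4,6}:1  {5,6}:2
  |U|=3: {1,4,6}:3  {1,5,6}:6  {3,4,6}:1  {4,5,6}:3
  |U|=4: {0,3,4,6}:1  {1,3,4,6}:4  {1,4,5,6}:12  {3,4,5,6}:4
  |U|=5: {0,1,3,4,6}:5  {0,3,4,5,6}:5  {1,3,4,5,6}:20  {2,3,4,5,6}:4
  start at 0(z): 24
  start at 1(x): 9
  start at 2(a): 30
sum over floor = 63

63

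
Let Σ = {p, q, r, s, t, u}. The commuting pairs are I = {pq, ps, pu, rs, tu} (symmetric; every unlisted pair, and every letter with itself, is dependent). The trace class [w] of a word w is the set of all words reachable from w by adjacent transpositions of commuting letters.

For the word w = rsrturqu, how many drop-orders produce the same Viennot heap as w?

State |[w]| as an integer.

#0=r has no predecessor
#1=s has no predecessor
#2=r depends on [0:r]
#3=t depends on [1:s, 2:r]
#4=u depends on [1:s, 2:r]
#5=r depends on [3:t, 4:u]
#6=q depends on [5:r]
#7=u depends on [6:q]
sources: [0:r, 1:s]
N(rest) = Σ N(rest − s) over sources s of rest; N(one piece) = 1:
  size 1 → [7]=1
  size 2 → [6,7]=1
  size 3 → [5,6,7]=1
  size 4 → [3,5,6,7]=1  [4,5,6,7]=1
  size 5 → [3,4,5,6,7]=2
  size 6 → [1,3,4,5,6,7]=2  [2,3,4,5,6,7]=2
  first=0(r) contributes 4
  first=1(s) contributes 2
|[w]| = 6

6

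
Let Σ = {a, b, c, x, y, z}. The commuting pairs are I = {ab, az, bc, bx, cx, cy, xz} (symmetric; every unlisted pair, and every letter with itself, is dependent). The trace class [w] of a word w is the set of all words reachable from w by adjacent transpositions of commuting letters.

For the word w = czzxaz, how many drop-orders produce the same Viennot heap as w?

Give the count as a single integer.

piece 0:c — minimal
piece 1:z rests on {0:c}
piece 2:z rests on {1:z}
piece 3:x — minimal
piece 4:a rests on {0:c, 3:x}
piece 5:z rests on {2:z}
minimal pieces: {0:c, 3:x}
ways to finish when only these pieces remain (= sum over removing one remaining piece with nothing left below it):
  1 left: {4}→1  {5}→1
  2 left: {2,5}→1  {3,4}→1  {4,5}→2
  3 left: {1,2,5}→1  {2,4,5}→3  {3,4,5}→3
  4 left: {1,2,4,5}→4  {2,3,4,5}→6
  placing 0:c first → 10 extensions
  placing 3:x first → 4 extensions
total linear extensions = 14

14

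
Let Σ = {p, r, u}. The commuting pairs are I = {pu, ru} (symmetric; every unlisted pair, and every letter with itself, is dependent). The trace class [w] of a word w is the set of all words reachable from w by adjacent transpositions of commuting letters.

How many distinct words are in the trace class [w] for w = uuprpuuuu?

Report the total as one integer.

84

#0=u has no predecessor
#1=u depends on [0:u]
#2=p has no predecessor
#3=r depends on [2:p]
#4=p depends on [3:r]
#5=u depends on [1:u]
#6=u depends on [5:u]
#7=u depends on [6:u]
#8=u depends on [7:u]
sources: [0:u, 2:p]
N(rest) = Σ N(rest − s) over sources s of rest; N(one piece) = 1:
  size 1 → [4]=1  [8]=1
  size 2 → [3,4]=1  [4,8]=2  [7,8]=1
  size 3 → [2,3,4]=1  [3,4,8]=3  [4,7,8]=3  [6,7,8]=1
  size 4 → [2,3,4,8]=4  [3,4,7,8]=6  [4,6,7,8]=4  [5,6,7,8]=1
  size 5 → [1,5,6,7,8]=1  [2,3,4,7,8]=10  [3,4,6,7,8]=10  [4,5,6,7,8]=5
  size 6 → [0,1,5,6,7,8]=1  [1,4,5,6,7,8]=6  [2,3,4,6,7,8]=20  [3,4,5,6,7,8]=15
  size 7 → [0,1,4,5,6,7,8]=7  [1,3,4,5,6,7,8]=21  [2,3,4,5,6,7,8]=35
  first=0(u) contributes 56
  first=2(p) contributes 28
|[w]| = 84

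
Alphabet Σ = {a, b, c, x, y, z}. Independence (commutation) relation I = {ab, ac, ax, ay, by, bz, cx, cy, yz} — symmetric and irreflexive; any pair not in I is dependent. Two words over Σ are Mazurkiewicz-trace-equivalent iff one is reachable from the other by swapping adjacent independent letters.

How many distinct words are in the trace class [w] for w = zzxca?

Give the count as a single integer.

drop 0:z onto floor
drop 1:z onto {0:z}
drop 2:x onto {1:z}
drop 3:c onto {1:z}
drop 4:a onto {1:z}
ground layer = {0:z}
drop-orders for the pieces not yet dropped (sum over which currently-grounded one goes next):
  1 to go: {2} 1  {3} 1  {4} 1
  2 to go: {2,3} 2  {2,4} 2  {3,4} 2
  3 to go: {2,3,4} 6
  if 0:z drops first: 6 orders

6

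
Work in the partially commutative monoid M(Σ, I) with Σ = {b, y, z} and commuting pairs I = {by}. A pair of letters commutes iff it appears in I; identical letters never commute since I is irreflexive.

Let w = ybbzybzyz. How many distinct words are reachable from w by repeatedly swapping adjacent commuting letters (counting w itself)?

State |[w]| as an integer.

6

#0=y has no predecessor
#1=b has no predecessor
#2=b depends on [1:b]
#3=z depends on [0:y, 2:b]
#4=y depends on [3:z]
#5=b depends on [3:z]
#6=z depends on [4:y, 5:b]
#7=y depends on [6:z]
#8=z depends on [7:y]
sources: [0:y, 1:b]
N(rest) = Σ N(rest − s) over sources s of rest; N(one piece) = 1:
  size 1 → [8]=1
  size 2 → [7,8]=1
  size 3 → [6,7,8]=1
  size 4 → [4,6,7,8]=1  [5,6,7,8]=1
  size 5 → [4,5,6,7,8]=2
  size 6 → [3,4,5,6,7,8]=2
  size 7 → [0,3,4,5,6,7,8]=2  [2,3,4,5,6,7,8]=2
  first=0(y) contributes 2
  first=1(b) contributes 4
|[w]| = 6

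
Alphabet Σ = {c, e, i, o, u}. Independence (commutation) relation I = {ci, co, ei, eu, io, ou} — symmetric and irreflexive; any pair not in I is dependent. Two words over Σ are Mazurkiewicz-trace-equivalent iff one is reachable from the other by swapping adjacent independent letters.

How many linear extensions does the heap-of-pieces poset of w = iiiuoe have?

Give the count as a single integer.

15

piece 0:i — minimal
piece 1:i rests on {0:i}
piece 2:i rests on {1:i}
piece 3:u rests on {2:i}
piece 4:o — minimal
piece 5:e rests on {4:o}
minimal pieces: {0:i, 4:o}
ways to finish when only these pieces remain (= sum over removing one remaining piece with nothing left below it):
  1 left: {3}→1  {5}→1
  2 left: {2,3}→1  {3,5}→2  {4,5}→1
  3 left: {1,2,3}→1  {2,3,5}→3  {3,4,5}→3
  4 left: {0,1,2,3}→1  {1,2,3,5}→4  {2,3,4,5}→6
  placing 0:i first → 10 extensions
  placing 4:o first → 5 extensions
total linear extensions = 15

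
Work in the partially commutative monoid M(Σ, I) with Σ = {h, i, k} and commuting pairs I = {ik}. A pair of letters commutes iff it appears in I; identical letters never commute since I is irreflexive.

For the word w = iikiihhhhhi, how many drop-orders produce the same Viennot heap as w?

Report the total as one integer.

0(i) covers ∅
1(i) covers 0:i
2(k) covers ∅
3(i) covers 1:i
4(i) covers 3:i
5(h) covers 2:k, 4:i
6(h) covers 5:h
7(h) covers 6:h
8(h) covers 7:h
9(h) covers 8:h
10(i) covers 9:h
floor of heap: 0:i, 2:k
completions by unplaced set U, small U first (add the entries for U minus each lowest piece of U):
  |U|=1: {10}:1
  |U|=2: {9,10}:1
  |U|=3: {8,9,10}:1
  |U|=4: {7,8,9,10}:1
  |U|=5: {6,7,8,9,10}:1
  |U|=6: {5,6,7,8,9,10}:1
  |U|=7: {2,5,6,7,8,9,10}:1  {4,5,6,7,8,9,10}:1
  |U|=8: {2,4,5,6,7,8,9,10}:2  {3,4,5,6,7,8,9,10}:1
  |U|=9: {1,3,4,5,6,7,8,9,10}:1  {2,3,4,5,6,7,8,9,10}:3
  start at 0(i): 4
  start at 2(k): 1
sum over floor = 5

5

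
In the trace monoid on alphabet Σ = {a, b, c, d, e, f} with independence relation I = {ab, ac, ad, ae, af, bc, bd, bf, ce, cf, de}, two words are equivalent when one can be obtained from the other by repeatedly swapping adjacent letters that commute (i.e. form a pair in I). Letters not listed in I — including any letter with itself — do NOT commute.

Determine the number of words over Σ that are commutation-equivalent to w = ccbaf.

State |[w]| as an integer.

60

drop 0:c onto floor
drop 1:c onto {0:c}
drop 2:b onto floor
drop 3:a onto floor
drop 4:f onto floor
ground layer = {0:c, 2:b, 3:a, 4:f}
drop-orders for the pieces not yet dropped (sum over which currently-grounded one goes next):
  1 to go: {1} 1  {2} 1  {3} 1  {4} 1
  2 to go: {0,1} 1  {1,2} 2  {1,3} 2  {1,4} 2  {2,3} 2  {2,4} 2  {3,4} 2
  3 to go: {0,1,2} 3  {0,1,3} 3  {0,1,4} 3  {1,2,3} 6  {1,2,4} 6  {1,3,4} 6  {2,3,4} 6
  if 0:c drops first: 24 orders
  if 2:b drops first: 12 orders
  if 3:a drops first: 12 orders
  if 4:f drops first: 12 orders
heap linearizations: 60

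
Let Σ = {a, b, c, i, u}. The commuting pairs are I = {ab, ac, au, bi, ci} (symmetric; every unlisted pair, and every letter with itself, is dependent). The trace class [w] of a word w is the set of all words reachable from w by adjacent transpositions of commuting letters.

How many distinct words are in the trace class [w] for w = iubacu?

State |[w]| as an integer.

5

drop 0:i onto floor
drop 1:u onto {0:i}
drop 2:b onto {1:u}
drop 3:a onto {0:i}
drop 4:c onto {2:b}
drop 5:u onto {4:c}
ground layer = {0:i}
drop-orders for the pieces not yet dropped (sum over which currently-grounded one goes next):
  1 to go: {3} 1  {5} 1
  2 to go: {3,5} 2  {4,5} 1
  3 to go: {2,4,5} 1  {3,4,5} 3
  4 to go: {1,2,4,5} 1  {2,3,4,5} 4
  if 0:i drops first: 5 orders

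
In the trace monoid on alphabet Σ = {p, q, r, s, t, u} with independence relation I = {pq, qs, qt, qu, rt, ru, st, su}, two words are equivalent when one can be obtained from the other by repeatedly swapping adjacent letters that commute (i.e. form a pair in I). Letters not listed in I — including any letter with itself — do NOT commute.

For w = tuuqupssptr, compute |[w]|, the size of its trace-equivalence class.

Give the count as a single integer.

19

piece 0:t — minimal
piece 1:u rests on {0:t}
piece 2:u rests on {1:u}
piece 3:q — minimal
piece 4:u rests on {2:u}
piece 5:p rests on {4:u}
piece 6:s rests on {5:p}
piece 7:s rests on {6:s}
piece 8:p rests on {7:s}
piece 9:t rests on {8:p}
piece 10:r rests on {3:q, 8:p}
minimal pieces: {0:t, 3:q}
ways to finish when only these pieces remain (= sum over removing one remaining piece with nothing left below it):
  1 left: {9}→1  {10}→1
  2 left: {3,10}→1  {9,10}→2
  3 left: {3,9,10}→3  {8,9,10}→2
  4 left: {3,8,9,10}→5  {7,8,9,10}→2
  5 left: {3,7,8,9,10}→7  {6,7,8,9,10}→2
  6 left: {3,6,7,8,9,10}→9  {5,6,7,8,9,10}→2
  7 left: {3,5,6,7,8,9,10}→11  {4,5,6,7,8,9,10}→2
  8 left: {2,4,5,6,7,8,9,10}→2  {3,4,5,6,7,8,9,10}→13
  9 left: {1,2,4,5,6,7,8,9,10}→2  {2,3,4,5,6,7,8,9,10}→15
  placing 0:t first → 17 extensions
  placing 3:q first → 2 extensions
total linear extensions = 19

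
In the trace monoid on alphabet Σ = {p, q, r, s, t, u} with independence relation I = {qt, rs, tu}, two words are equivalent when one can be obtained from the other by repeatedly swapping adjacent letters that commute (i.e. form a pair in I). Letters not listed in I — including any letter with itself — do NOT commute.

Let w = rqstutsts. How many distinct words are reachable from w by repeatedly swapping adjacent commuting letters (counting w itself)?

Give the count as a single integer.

piece 0:r — minimal
piece 1:q rests on {0:r}
piece 2:s rests on {1:q}
piece 3:t rests on {2:s}
piece 4:u rests on {2:s}
piece 5:t rests on {3:t}
piece 6:s rests on {4:u, 5:t}
piece 7:t rests on {6:s}
piece 8:s rests on {7:t}
minimal pieces: {0:r}
ways to finish when only these pieces remain (= sum over removing one remaining piece with nothing left below it):
  1 left: {8}→1
  2 left: {7,8}→1
  3 left: {6,7,8}→1
  4 left: {4,6,7,8}→1  {5,6,7,8}→1
  5 left: {3,5,6,7,8}→1  {4,5,6,7,8}→2
  6 left: {3,4,5,6,7,8}→3
  7 left: {2,3,4,5,6,7,8}→3
  placing 0:r first → 3 extensions

3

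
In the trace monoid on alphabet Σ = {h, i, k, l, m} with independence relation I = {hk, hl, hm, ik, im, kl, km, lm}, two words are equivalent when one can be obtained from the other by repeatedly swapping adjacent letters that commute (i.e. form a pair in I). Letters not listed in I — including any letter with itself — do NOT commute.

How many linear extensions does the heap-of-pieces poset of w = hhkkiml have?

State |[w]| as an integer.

105

drop 0:h onto floor
drop 1:h onto {0:h}
drop 2:k onto floor
drop 3:k onto {2:k}
drop 4:i onto {1:h}
drop 5:m onto floor
drop 6:l onto {4:i}
ground layer = {0:h, 2:k, 5:m}
drop-orders for the pieces not yet dropped (sum over which currently-grounded one goes next):
  1 to go: {3} 1  {5} 1  {6} 1
  2 to go: {2,3} 1  {3,5} 2  {3,6} 2  {4,6} 1  {5,6} 2
  3 to go: {1,4,6} 1  {2,3,5} 3  {2,3,6} 3  {3,4,6} 3  {3,5,6} 6  {4,5,6} 3
  4 to go: {0,1,4,6} 1  {1,3,4,6} 4  {1,4,5,6} 4  {2,3,4,6} 6  {2,3,5,6} 12  {3,4,5,6} 12
  5 to go: {0,1,3,4,6} 5  {0,1,4,5,6} 5  {1,2,3,4,6} 10  {1,3,4,5,6} 20  {2,3,4,5,6} 30
  if 0:h drops first: 60 orders
  if 2:k drops first: 30 orders
  if 5:m drops first: 15 orders
heap linearizations: 105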